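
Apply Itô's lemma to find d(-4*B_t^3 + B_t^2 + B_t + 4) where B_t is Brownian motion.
d(-4*B_t^3 + B_t^2 + B_t + 4) = (1 - 12*B_t) dt + (-12*B_t^2 + 2*B_t + 1) dB_t

Itô's formula for f(B_t) gives d f(B_t) = f'(B_t) dB_t + (1/2) f''(B_t) dt. Compute derivatives of f(x) = -4*x^3 + x^2 + x + 4:
  f'(x)  = -12*x^2 + 2*x + 1
  f''(x) = 2 - 24*x
Substitute x = B_t and multiply the f'' term by 1/2:
  drift     = (1/2) * (2 - 24*x) evaluated at B_t = 1 - 12*B_t
  diffusion = (-12*x^2 + 2*x + 1) evaluated at B_t = -12*B_t^2 + 2*B_t + 1
Therefore d(-4*B_t^3 + B_t^2 + B_t + 4) = (1 - 12*B_t) dt + (-12*B_t^2 + 2*B_t + 1) dB_t.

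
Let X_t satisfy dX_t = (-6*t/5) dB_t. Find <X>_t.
<X>_t = 12*t^3/25

For an Itô process dX_t = a(t) dt + b(t) dB_t, the quadratic variation is <X>_t = int_0^t b(s)^2 ds (the drift term does not contribute). Here b(s) = -6*s/5, so
  b(s)^2 = 36*s^2/25.
Integrating from 0 to t:
  <X>_t = int_0^t (36*s^2/25) ds = 12*t^3/25.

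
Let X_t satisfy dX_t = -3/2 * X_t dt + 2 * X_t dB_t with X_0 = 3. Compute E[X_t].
E[X_t] = 3*exp(-3*t/2)

For GBM dX = mu X dt + sigma X dB with X_0 = x_0, apply Itô to Y = log X: dY = (mu - sigma^2/2) dt + sigma dB, so Y_t = log(x_0) + (mu - sigma^2/2) t + sigma B_t and hence X_t = x_0 * exp((mu - sigma^2/2) t + sigma B_t).
With mu = -3/2, sigma = 2, x_0 = 3, this gives:
  X_t = 3 * exp((-7/2) * t + (2) * B_t).
Since sigma*B_t ~ Normal(0, sigma^2 t), E[exp(sigma*B_t)] = exp(sigma^2 t / 2); so E[X_t] = x_0 * exp((mu - sigma^2/2) t) * exp(sigma^2 t / 2) = x_0 * exp(mu t) = 3*exp(-3*t/2).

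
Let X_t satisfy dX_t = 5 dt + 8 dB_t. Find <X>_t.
<X>_t = 64*t

For an Itô process dX_t = a(t) dt + b(t) dB_t, the quadratic variation is <X>_t = int_0^t b(s)^2 ds (the drift term does not contribute). Here b(s) = 8, so
  b(s)^2 = 64.
Integrating from 0 to t:
  <X>_t = int_0^t (64) ds = 64*t.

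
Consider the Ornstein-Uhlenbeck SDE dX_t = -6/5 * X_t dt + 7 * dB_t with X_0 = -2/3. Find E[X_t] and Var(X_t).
E[X_t] = -2*exp(-6*t/5)/3; Var(X_t) = 245/12 - 245*exp(-12*t/5)/12

The OU SDE dX = -theta X dt + sigma dB admits the integrating factor exp(theta t): d(exp(theta t) X_t) = sigma exp(theta t) dB_t. Integrating from 0 to t:
  X_t = x_0 * exp(-theta t) + sigma * int_0^t exp(-theta (t-s)) dB_s.
The Itô integral has mean 0 and (by the Itô isometry) variance sigma^2 * int_0^t exp(-2 theta (t - s)) ds = sigma^2 * (1 - exp(-2 theta t)) / (2 theta).
With theta = 6/5, sigma = 7, x_0 = -2/3:
  E[X_t] = -2/3 * exp(-6/5 t) = -2*exp(-6*t/5)/3
  Var(X_t) = (7)^2 * (1 - exp(-2*6/5 t)) / (2 * 6/5) = 245/12 - 245*exp(-12*t/5)/12.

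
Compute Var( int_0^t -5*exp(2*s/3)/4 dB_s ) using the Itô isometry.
Var = 75*exp(4*t/3)/64 - 75/64

The Itô integral of a deterministic integrand f(s) has mean 0 because each increment f(s) * (B_{s+ds} - B_s) has mean 0. By the Itô isometry:
  Var( int_0^t f(s) dB_s ) = E[ (int_0^t f(s) dB_s)^2 ] = int_0^t f(s)^2 ds.
Here f(s) = -5*exp(2*s/3)/4, so f(s)^2 = 25*exp(4*s/3)/16. Integrate:
  int_0^t (25*exp(4*s/3)/16) ds = 75*exp(4*t/3)/64 - 75/64.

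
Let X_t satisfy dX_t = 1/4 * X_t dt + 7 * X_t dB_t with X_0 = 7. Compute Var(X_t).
Var(X_t) = 49*(exp(49*t) - 1)*exp(t/2)

For GBM dX = mu X dt + sigma X dB with X_0 = x_0, apply Itô to Y = log X: dY = (mu - sigma^2/2) dt + sigma dB, so Y_t = log(x_0) + (mu - sigma^2/2) t + sigma B_t and hence X_t = x_0 * exp((mu - sigma^2/2) t + sigma B_t).
With mu = 1/4, sigma = 7, x_0 = 7, this gives:
  X_t = 7 * exp((-97/4) * t + (7) * B_t).
Since sigma*B_t ~ Normal(0, sigma^2 t), E[exp(sigma*B_t)] = exp(sigma^2 t / 2); so E[X_t] = x_0 * exp((mu - sigma^2/2) t) * exp(sigma^2 t / 2) = x_0 * exp(mu t) = 7*exp(t/4).
Var(X_t) = E[X_t^2] - (E[X_t])^2 = x_0^2 * exp(2 mu t) * (exp(sigma^2 t) - 1) = 49*(exp(49*t) - 1)*exp(t/2).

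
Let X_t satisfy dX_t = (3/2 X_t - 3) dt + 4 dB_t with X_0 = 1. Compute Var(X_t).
Var(X_t) = 16*exp(3*t)/3 - 16/3

The variance V(t) = Var(X_t) satisfies V'(t) = 2 a V(t) + c^2 with V(0) = 0 (drift coefficient is linear in X, diffusion is constant). With a = 3/2, c = 4, the solution is
  V(t) = (c^2 / (2 a)) * (exp(2 a t) - 1)
       = (4^2 / (2*(3/2))) * (exp(3 t) - 1)
       = 16*exp(3*t)/3 - 16/3.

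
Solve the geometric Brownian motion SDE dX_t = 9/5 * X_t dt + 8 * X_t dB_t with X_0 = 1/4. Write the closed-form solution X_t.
X_t = 1/4 * exp((-151/5) * t + (8) * B_t)

For GBM dX = mu X dt + sigma X dB with X_0 = x_0, apply Itô to Y = log X: dY = (mu - sigma^2/2) dt + sigma dB, so Y_t = log(x_0) + (mu - sigma^2/2) t + sigma B_t and hence X_t = x_0 * exp((mu - sigma^2/2) t + sigma B_t).
With mu = 9/5, sigma = 8, x_0 = 1/4, this gives:
  X_t = 1/4 * exp((-151/5) * t + (8) * B_t).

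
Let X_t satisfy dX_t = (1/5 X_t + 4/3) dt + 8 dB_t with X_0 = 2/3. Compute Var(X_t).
Var(X_t) = 160*exp(2*t/5) - 160

The variance V(t) = Var(X_t) satisfies V'(t) = 2 a V(t) + c^2 with V(0) = 0 (drift coefficient is linear in X, diffusion is constant). With a = 1/5, c = 8, the solution is
  V(t) = (c^2 / (2 a)) * (exp(2 a t) - 1)
       = (8^2 / (2*(1/5))) * (exp((2/5) t) - 1)
       = 160*exp(2*t/5) - 160.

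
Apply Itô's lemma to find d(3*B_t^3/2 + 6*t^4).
d(3*B_t^3/2 + 6*t^4) = (9*B_t/2 + 24*t^3) dt + (9*B_t^2/2) dB_t

Itô's formula for f(t, x): d f(t, B_t) = (f_t + (1/2) f_xx) dt + f_x dB_t. Compute partials of f(t, x) = 6*t^4 + 3*x^3/2:
  f_t(t,x)  = 24*t^3
  f_x(t,x)  = 9*x^2/2
  f_xx(t,x) = 9*x
Assemble drift = f_t + (1/2) f_xx = 24*t^3 + 9*x/2 and diffusion = f_x = 9*x^2/2. Substituting x = B_t:
  d(3*B_t^3/2 + 6*t^4) = (9*B_t/2 + 24*t^3) dt + (9*B_t^2/2) dB_t.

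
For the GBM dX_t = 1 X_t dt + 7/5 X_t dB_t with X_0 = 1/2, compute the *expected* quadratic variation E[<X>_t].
E[<X>_t] = 49*exp(99*t/25)/396 - 49/396

<X>_t = int_0^t ((7/5) * X_s)^2 ds. Taking expectation inside the integral: E[<X>_t] = (7/5)^2 * int_0^t E[X_s^2] ds. For GBM, E[X_s^2] = x_0^2 * exp((2 mu + sigma^2) s). Integrating:
  E[<X>_t] = (7/5)^2 * (1/2)^2 * (exp((2*1 + (7/5)^2) t) - 1) / (2*1 + (7/5)^2)
           = (7/5)^2 * (1/2)^2 * (exp((99/25) t) - 1) / (99/25) = 49*exp(99*t/25)/396 - 49/396.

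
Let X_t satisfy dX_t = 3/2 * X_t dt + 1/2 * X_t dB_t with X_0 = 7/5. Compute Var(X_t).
Var(X_t) = 49*(exp(t/4) - 1)*exp(3*t)/25

For GBM dX = mu X dt + sigma X dB with X_0 = x_0, apply Itô to Y = log X: dY = (mu - sigma^2/2) dt + sigma dB, so Y_t = log(x_0) + (mu - sigma^2/2) t + sigma B_t and hence X_t = x_0 * exp((mu - sigma^2/2) t + sigma B_t).
With mu = 3/2, sigma = 1/2, x_0 = 7/5, this gives:
  X_t = 7/5 * exp((11/8) * t + (1/2) * B_t).
Since sigma*B_t ~ Normal(0, sigma^2 t), E[exp(sigma*B_t)] = exp(sigma^2 t / 2); so E[X_t] = x_0 * exp((mu - sigma^2/2) t) * exp(sigma^2 t / 2) = x_0 * exp(mu t) = 7*exp(3*t/2)/5.
Var(X_t) = E[X_t^2] - (E[X_t])^2 = x_0^2 * exp(2 mu t) * (exp(sigma^2 t) - 1) = 49*(exp(t/4) - 1)*exp(3*t)/25.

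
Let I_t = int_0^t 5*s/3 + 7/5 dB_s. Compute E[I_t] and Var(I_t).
E[I_t] = 0; Var(I_t) = t*(625*t^2 + 1575*t + 1323)/675

The Itô integral of a deterministic integrand f(s) has mean 0 because each increment f(s) * (B_{s+ds} - B_s) has mean 0. By the Itô isometry:
  Var( int_0^t f(s) dB_s ) = E[ (int_0^t f(s) dB_s)^2 ] = int_0^t f(s)^2 ds.
Here f(s) = 5*s/3 + 7/5, so f(s)^2 = (25*s + 21)^2/225. Integrate:
  int_0^t ((25*s + 21)^2/225) ds = t*(625*t^2 + 1575*t + 1323)/675.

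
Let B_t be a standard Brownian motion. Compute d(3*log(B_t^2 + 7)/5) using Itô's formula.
d(3*log(B_t^2 + 7)/5) = (3*(7 - B_t^2)/(5*(B_t^2 + 7)^2)) dt + (6*B_t/(5*(B_t^2 + 7))) dB_t

Itô's formula for f(B_t) gives d f(B_t) = f'(B_t) dB_t + (1/2) f''(B_t) dt. Compute derivatives of f(x) = 3*log(x^2 + 7)/5:
  f'(x)  = 6*x/(5*(x^2 + 7))
  f''(x) = 6*(7 - x^2)/(5*(x^2 + 7)^2)
Substitute x = B_t and multiply the f'' term by 1/2:
  drift     = (1/2) * (6*(7 - x^2)/(5*(x^2 + 7)^2)) evaluated at B_t = 3*(7 - B_t^2)/(5*(B_t^2 + 7)^2)
  diffusion = (6*x/(5*(x^2 + 7))) evaluated at B_t = 6*B_t/(5*(B_t^2 + 7))
Therefore d(3*log(B_t^2 + 7)/5) = (3*(7 - B_t^2)/(5*(B_t^2 + 7)^2)) dt + (6*B_t/(5*(B_t^2 + 7))) dB_t.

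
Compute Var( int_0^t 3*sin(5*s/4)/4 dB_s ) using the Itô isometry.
Var = 9*t/32 - 9*sin(5*t/2)/80

The Itô integral of a deterministic integrand f(s) has mean 0 because each increment f(s) * (B_{s+ds} - B_s) has mean 0. By the Itô isometry:
  Var( int_0^t f(s) dB_s ) = E[ (int_0^t f(s) dB_s)^2 ] = int_0^t f(s)^2 ds.
Here f(s) = 3*sin(5*s/4)/4, so f(s)^2 = 9*sin(5*s/4)^2/16. Integrate:
  int_0^t (9*sin(5*s/4)^2/16) ds = 9*t/32 - 9*sin(5*t/2)/80.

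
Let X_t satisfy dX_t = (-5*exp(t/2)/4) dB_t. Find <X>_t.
<X>_t = 25*exp(t)/16 - 25/16

For an Itô process dX_t = a(t) dt + b(t) dB_t, the quadratic variation is <X>_t = int_0^t b(s)^2 ds (the drift term does not contribute). Here b(s) = -5*exp(s/2)/4, so
  b(s)^2 = 25*exp(s)/16.
Integrating from 0 to t:
  <X>_t = int_0^t (25*exp(s)/16) ds = 25*exp(t)/16 - 25/16.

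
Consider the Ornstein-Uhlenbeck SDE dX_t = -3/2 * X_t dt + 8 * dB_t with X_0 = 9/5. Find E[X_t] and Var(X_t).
E[X_t] = 9*exp(-3*t/2)/5; Var(X_t) = 64/3 - 64*exp(-3*t)/3

The OU SDE dX = -theta X dt + sigma dB admits the integrating factor exp(theta t): d(exp(theta t) X_t) = sigma exp(theta t) dB_t. Integrating from 0 to t:
  X_t = x_0 * exp(-theta t) + sigma * int_0^t exp(-theta (t-s)) dB_s.
The Itô integral has mean 0 and (by the Itô isometry) variance sigma^2 * int_0^t exp(-2 theta (t - s)) ds = sigma^2 * (1 - exp(-2 theta t)) / (2 theta).
With theta = 3/2, sigma = 8, x_0 = 9/5:
  E[X_t] = 9/5 * exp(-3/2 t) = 9*exp(-3*t/2)/5
  Var(X_t) = (8)^2 * (1 - exp(-2*3/2 t)) / (2 * 3/2) = 64/3 - 64*exp(-3*t)/3.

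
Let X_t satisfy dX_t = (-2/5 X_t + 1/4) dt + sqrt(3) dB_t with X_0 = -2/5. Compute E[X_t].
E[X_t] = 5/8 - 41*exp(-2*t/5)/40

Taking expectations and using E[dB_t] = 0, the mean m(t) = E[X_t] satisfies the ODE m'(t) = a m(t) + b with m(0) = x_0. With a = -2/5, b = 1/4, x_0 = -2/5, the solution is
  m(t) = x_0 * exp(a t) + (b/a) * (exp(a t) - 1)
       = (-2/5) * exp((-2/5) t) + ((1/4)/(-2/5)) * (exp((-2/5) t) - 1)
       = 5/8 - 41*exp(-2*t/5)/40.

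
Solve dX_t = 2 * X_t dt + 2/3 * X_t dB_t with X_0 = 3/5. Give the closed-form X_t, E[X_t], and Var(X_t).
X_t = 3/5 * exp((16/9) t + (2/3) B_t); E[X_t] = 3*exp(2*t)/5; Var(X_t) = 9*(exp(4*t/9) - 1)*exp(4*t)/25

For GBM dX = mu X dt + sigma X dB with X_0 = x_0, apply Itô to Y = log X: dY = (mu - sigma^2/2) dt + sigma dB, so Y_t = log(x_0) + (mu - sigma^2/2) t + sigma B_t and hence X_t = x_0 * exp((mu - sigma^2/2) t + sigma B_t).
With mu = 2, sigma = 2/3, x_0 = 3/5, this gives:
  X_t = 3/5 * exp((16/9) * t + (2/3) * B_t).
Since sigma*B_t ~ Normal(0, sigma^2 t), E[exp(sigma*B_t)] = exp(sigma^2 t / 2); so E[X_t] = x_0 * exp((mu - sigma^2/2) t) * exp(sigma^2 t / 2) = x_0 * exp(mu t) = 3*exp(2*t)/5.
Var(X_t) = E[X_t^2] - (E[X_t])^2 = x_0^2 * exp(2 mu t) * (exp(sigma^2 t) - 1) = 9*(exp(4*t/9) - 1)*exp(4*t)/25.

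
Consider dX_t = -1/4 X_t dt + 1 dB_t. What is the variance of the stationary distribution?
lim Var(X_t) = 2

The OU SDE dX = -theta X dt + sigma dB admits the integrating factor exp(theta t): d(exp(theta t) X_t) = sigma exp(theta t) dB_t. Integrating from 0 to t gives X_t = x_0 * exp(-theta t) + sigma * int_0^t exp(-theta (t-s)) dB_s for any initial x_0. The Itô integral has variance (by the Itô isometry) sigma^2 * int_0^t exp(-2 theta (t - s)) ds = sigma^2 * (1 - exp(-2 theta t)) / (2 theta), independent of x_0.
With theta = 1/4, sigma = 1:
  Var(X_t) = (1)^2 * (1 - exp(-2*1/4 t)) / (2 * 1/4) = 2 - 2*exp(-t/2).
As t -> infinity, exp(-2*1/4 t) -> 0, so the stationary variance is sigma^2 / (2 theta) = 2.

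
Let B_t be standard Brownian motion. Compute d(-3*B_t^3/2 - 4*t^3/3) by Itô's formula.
d(-3*B_t^3/2 - 4*t^3/3) = (-9*B_t/2 - 4*t^2) dt + (-9*B_t^2/2) dB_t

Itô's formula for f(t, x): d f(t, B_t) = (f_t + (1/2) f_xx) dt + f_x dB_t. Compute partials of f(t, x) = -4*t^3/3 - 3*x^3/2:
  f_t(t,x)  = -4*t^2
  f_x(t,x)  = -9*x^2/2
  f_xx(t,x) = -9*x
Assemble drift = f_t + (1/2) f_xx = -4*t^2 - 9*x/2 and diffusion = f_x = -9*x^2/2. Substituting x = B_t:
  d(-3*B_t^3/2 - 4*t^3/3) = (-9*B_t/2 - 4*t^2) dt + (-9*B_t^2/2) dB_t.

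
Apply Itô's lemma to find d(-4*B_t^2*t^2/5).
d(-4*B_t^2*t^2/5) = (4*t*(-2*B_t^2 - t)/5) dt + (-8*B_t*t^2/5) dB_t

Itô's formula for f(t, x): d f(t, B_t) = (f_t + (1/2) f_xx) dt + f_x dB_t. Compute partials of f(t, x) = -4*t^2*x^2/5:
  f_t(t,x)  = -8*t*x^2/5
  f_x(t,x)  = -8*t^2*x/5
  f_xx(t,x) = -8*t^2/5
Assemble drift = f_t + (1/2) f_xx = 4*t*(-t - 2*x^2)/5 and diffusion = f_x = -8*t^2*x/5. Substituting x = B_t:
  d(-4*B_t^2*t^2/5) = (4*t*(-2*B_t^2 - t)/5) dt + (-8*B_t*t^2/5) dB_t.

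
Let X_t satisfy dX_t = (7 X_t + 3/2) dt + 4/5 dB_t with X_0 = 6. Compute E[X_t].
E[X_t] = 87*exp(7*t)/14 - 3/14

Taking expectations and using E[dB_t] = 0, the mean m(t) = E[X_t] satisfies the ODE m'(t) = a m(t) + b with m(0) = x_0. With a = 7, b = 3/2, x_0 = 6, the solution is
  m(t) = x_0 * exp(a t) + (b/a) * (exp(a t) - 1)
       = 6 * exp(7 t) + ((3/2)/7) * (exp(7 t) - 1)
       = 87*exp(7*t)/14 - 3/14.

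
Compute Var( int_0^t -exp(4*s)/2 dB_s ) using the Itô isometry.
Var = exp(8*t)/32 - 1/32

The Itô integral of a deterministic integrand f(s) has mean 0 because each increment f(s) * (B_{s+ds} - B_s) has mean 0. By the Itô isometry:
  Var( int_0^t f(s) dB_s ) = E[ (int_0^t f(s) dB_s)^2 ] = int_0^t f(s)^2 ds.
Here f(s) = -exp(4*s)/2, so f(s)^2 = exp(8*s)/4. Integrate:
  int_0^t (exp(8*s)/4) ds = exp(8*t)/32 - 1/32.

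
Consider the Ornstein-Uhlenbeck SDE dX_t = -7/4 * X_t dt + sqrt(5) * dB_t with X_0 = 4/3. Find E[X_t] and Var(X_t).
E[X_t] = 4*exp(-7*t/4)/3; Var(X_t) = 10/7 - 10*exp(-7*t/2)/7

The OU SDE dX = -theta X dt + sigma dB admits the integrating factor exp(theta t): d(exp(theta t) X_t) = sigma exp(theta t) dB_t. Integrating from 0 to t:
  X_t = x_0 * exp(-theta t) + sigma * int_0^t exp(-theta (t-s)) dB_s.
The Itô integral has mean 0 and (by the Itô isometry) variance sigma^2 * int_0^t exp(-2 theta (t - s)) ds = sigma^2 * (1 - exp(-2 theta t)) / (2 theta).
With theta = 7/4, sigma = sqrt(5), x_0 = 4/3:
  E[X_t] = 4/3 * exp(-7/4 t) = 4*exp(-7*t/4)/3
  Var(X_t) = (sqrt(5))^2 * (1 - exp(-2*7/4 t)) / (2 * 7/4) = 10/7 - 10*exp(-7*t/2)/7.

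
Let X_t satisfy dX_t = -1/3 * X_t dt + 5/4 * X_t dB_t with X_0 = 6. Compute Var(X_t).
Var(X_t) = (36*exp(25*t/16) - 36)*exp(-2*t/3)

For GBM dX = mu X dt + sigma X dB with X_0 = x_0, apply Itô to Y = log X: dY = (mu - sigma^2/2) dt + sigma dB, so Y_t = log(x_0) + (mu - sigma^2/2) t + sigma B_t and hence X_t = x_0 * exp((mu - sigma^2/2) t + sigma B_t).
With mu = -1/3, sigma = 5/4, x_0 = 6, this gives:
  X_t = 6 * exp((-107/96) * t + (5/4) * B_t).
Since sigma*B_t ~ Normal(0, sigma^2 t), E[exp(sigma*B_t)] = exp(sigma^2 t / 2); so E[X_t] = x_0 * exp((mu - sigma^2/2) t) * exp(sigma^2 t / 2) = x_0 * exp(mu t) = 6*exp(-t/3).
Var(X_t) = E[X_t^2] - (E[X_t])^2 = x_0^2 * exp(2 mu t) * (exp(sigma^2 t) - 1) = (36*exp(25*t/16) - 36)*exp(-2*t/3).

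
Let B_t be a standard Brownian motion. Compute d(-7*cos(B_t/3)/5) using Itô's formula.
d(-7*cos(B_t/3)/5) = (7*cos(B_t/3)/90) dt + (7*sin(B_t/3)/15) dB_t

Itô's formula for f(B_t) gives d f(B_t) = f'(B_t) dB_t + (1/2) f''(B_t) dt. Compute derivatives of f(x) = -7*cos(x/3)/5:
  f'(x)  = 7*sin(x/3)/15
  f''(x) = 7*cos(x/3)/45
Substitute x = B_t and multiply the f'' term by 1/2:
  drift     = (1/2) * (7*cos(x/3)/45) evaluated at B_t = 7*cos(B_t/3)/90
  diffusion = (7*sin(x/3)/15) evaluated at B_t = 7*sin(B_t/3)/15
Therefore d(-7*cos(B_t/3)/5) = (7*cos(B_t/3)/90) dt + (7*sin(B_t/3)/15) dB_t.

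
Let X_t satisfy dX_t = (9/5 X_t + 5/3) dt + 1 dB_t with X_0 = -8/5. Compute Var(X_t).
Var(X_t) = 5*exp(18*t/5)/18 - 5/18

The variance V(t) = Var(X_t) satisfies V'(t) = 2 a V(t) + c^2 with V(0) = 0 (drift coefficient is linear in X, diffusion is constant). With a = 9/5, c = 1, the solution is
  V(t) = (c^2 / (2 a)) * (exp(2 a t) - 1)
       = (1^2 / (2*(9/5))) * (exp((18/5) t) - 1)
       = 5*exp(18*t/5)/18 - 5/18.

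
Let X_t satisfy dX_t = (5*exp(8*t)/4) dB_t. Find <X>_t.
<X>_t = 25*exp(16*t)/256 - 25/256

For an Itô process dX_t = a(t) dt + b(t) dB_t, the quadratic variation is <X>_t = int_0^t b(s)^2 ds (the drift term does not contribute). Here b(s) = 5*exp(8*s)/4, so
  b(s)^2 = 25*exp(16*s)/16.
Integrating from 0 to t:
  <X>_t = int_0^t (25*exp(16*s)/16) ds = 25*exp(16*t)/256 - 25/256.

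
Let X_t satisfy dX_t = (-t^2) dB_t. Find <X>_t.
<X>_t = t^5/5

For an Itô process dX_t = a(t) dt + b(t) dB_t, the quadratic variation is <X>_t = int_0^t b(s)^2 ds (the drift term does not contribute). Here b(s) = -s^2, so
  b(s)^2 = s^4.
Integrating from 0 to t:
  <X>_t = int_0^t (s^4) ds = t^5/5.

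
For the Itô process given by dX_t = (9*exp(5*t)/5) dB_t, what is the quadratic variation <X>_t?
<X>_t = 81*exp(10*t)/250 - 81/250

For an Itô process dX_t = a(t) dt + b(t) dB_t, the quadratic variation is <X>_t = int_0^t b(s)^2 ds (the drift term does not contribute). Here b(s) = 9*exp(5*s)/5, so
  b(s)^2 = 81*exp(10*s)/25.
Integrating from 0 to t:
  <X>_t = int_0^t (81*exp(10*s)/25) ds = 81*exp(10*t)/250 - 81/250.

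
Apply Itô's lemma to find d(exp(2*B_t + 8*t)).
d(exp(2*B_t + 8*t)) = (10*exp(2*B_t + 8*t)) dt + (2*exp(2*B_t + 8*t)) dB_t

Itô's formula for f(t, x): d f(t, B_t) = (f_t + (1/2) f_xx) dt + f_x dB_t. Compute partials of f(t, x) = exp(8*t + 2*x):
  f_t(t,x)  = 8*exp(8*t + 2*x)
  f_x(t,x)  = 2*exp(8*t + 2*x)
  f_xx(t,x) = 4*exp(8*t + 2*x)
Assemble drift = f_t + (1/2) f_xx = 10*exp(8*t + 2*x) and diffusion = f_x = 2*exp(8*t + 2*x). Substituting x = B_t:
  d(exp(2*B_t + 8*t)) = (10*exp(2*B_t + 8*t)) dt + (2*exp(2*B_t + 8*t)) dB_t.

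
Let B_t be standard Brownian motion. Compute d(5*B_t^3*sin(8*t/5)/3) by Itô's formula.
d(5*B_t^3*sin(8*t/5)/3) = (B_t*(8*B_t^2*cos(8*t/5) + 15*sin(8*t/5))/3) dt + (5*B_t^2*sin(8*t/5)) dB_t

Itô's formula for f(t, x): d f(t, B_t) = (f_t + (1/2) f_xx) dt + f_x dB_t. Compute partials of f(t, x) = 5*x^3*sin(8*t/5)/3:
  f_t(t,x)  = 8*x^3*cos(8*t/5)/3
  f_x(t,x)  = 5*x^2*sin(8*t/5)
  f_xx(t,x) = 10*x*sin(8*t/5)
Assemble drift = f_t + (1/2) f_xx = x*(8*x^2*cos(8*t/5) + 15*sin(8*t/5))/3 and diffusion = f_x = 5*x^2*sin(8*t/5). Substituting x = B_t:
  d(5*B_t^3*sin(8*t/5)/3) = (B_t*(8*B_t^2*cos(8*t/5) + 15*sin(8*t/5))/3) dt + (5*B_t^2*sin(8*t/5)) dB_t.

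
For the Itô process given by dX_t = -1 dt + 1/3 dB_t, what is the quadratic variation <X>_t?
<X>_t = t/9

For an Itô process dX_t = a(t) dt + b(t) dB_t, the quadratic variation is <X>_t = int_0^t b(s)^2 ds (the drift term does not contribute). Here b(s) = 1/3, so
  b(s)^2 = 1/9.
Integrating from 0 to t:
  <X>_t = int_0^t (1/9) ds = t/9.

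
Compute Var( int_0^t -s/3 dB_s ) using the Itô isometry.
Var = t^3/27

The Itô integral of a deterministic integrand f(s) has mean 0 because each increment f(s) * (B_{s+ds} - B_s) has mean 0. By the Itô isometry:
  Var( int_0^t f(s) dB_s ) = E[ (int_0^t f(s) dB_s)^2 ] = int_0^t f(s)^2 ds.
Here f(s) = -s/3, so f(s)^2 = s^2/9. Integrate:
  int_0^t (s^2/9) ds = t^3/27.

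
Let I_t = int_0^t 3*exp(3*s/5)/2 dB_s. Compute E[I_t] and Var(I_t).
E[I_t] = 0; Var(I_t) = 15*exp(6*t/5)/8 - 15/8

The Itô integral of a deterministic integrand f(s) has mean 0 because each increment f(s) * (B_{s+ds} - B_s) has mean 0. By the Itô isometry:
  Var( int_0^t f(s) dB_s ) = E[ (int_0^t f(s) dB_s)^2 ] = int_0^t f(s)^2 ds.
Here f(s) = 3*exp(3*s/5)/2, so f(s)^2 = 9*exp(6*s/5)/4. Integrate:
  int_0^t (9*exp(6*s/5)/4) ds = 15*exp(6*t/5)/8 - 15/8.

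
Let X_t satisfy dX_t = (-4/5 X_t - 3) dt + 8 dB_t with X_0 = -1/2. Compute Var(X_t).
Var(X_t) = 40 - 40*exp(-8*t/5)

The variance V(t) = Var(X_t) satisfies V'(t) = 2 a V(t) + c^2 with V(0) = 0 (drift coefficient is linear in X, diffusion is constant). With a = -4/5, c = 8, the solution is
  V(t) = (c^2 / (2 a)) * (exp(2 a t) - 1)
       = (8^2 / (2*(-4/5))) * (exp((-8/5) t) - 1)
       = 40 - 40*exp(-8*t/5).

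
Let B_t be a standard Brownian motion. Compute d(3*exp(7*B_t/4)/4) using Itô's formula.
d(3*exp(7*B_t/4)/4) = (147*exp(7*B_t/4)/128) dt + (21*exp(7*B_t/4)/16) dB_t

Itô's formula for f(B_t) gives d f(B_t) = f'(B_t) dB_t + (1/2) f''(B_t) dt. Compute derivatives of f(x) = 3*exp(7*x/4)/4:
  f'(x)  = 21*exp(7*x/4)/16
  f''(x) = 147*exp(7*x/4)/64
Substitute x = B_t and multiply the f'' term by 1/2:
  drift     = (1/2) * (147*exp(7*x/4)/64) evaluated at B_t = 147*exp(7*B_t/4)/128
  diffusion = (21*exp(7*x/4)/16) evaluated at B_t = 21*exp(7*B_t/4)/16
Therefore d(3*exp(7*B_t/4)/4) = (147*exp(7*B_t/4)/128) dt + (21*exp(7*B_t/4)/16) dB_t.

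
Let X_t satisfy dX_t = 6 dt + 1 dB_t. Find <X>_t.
<X>_t = t

For an Itô process dX_t = a(t) dt + b(t) dB_t, the quadratic variation is <X>_t = int_0^t b(s)^2 ds (the drift term does not contribute). Here b(s) = 1, so
  b(s)^2 = 1.
Integrating from 0 to t:
  <X>_t = int_0^t (1) ds = t.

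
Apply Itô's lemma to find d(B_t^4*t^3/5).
d(B_t^4*t^3/5) = (3*B_t^2*t^2*(B_t^2 + 2*t)/5) dt + (4*B_t^3*t^3/5) dB_t

Itô's formula for f(t, x): d f(t, B_t) = (f_t + (1/2) f_xx) dt + f_x dB_t. Compute partials of f(t, x) = t^3*x^4/5:
  f_t(t,x)  = 3*t^2*x^4/5
  f_x(t,x)  = 4*t^3*x^3/5
  f_xx(t,x) = 12*t^3*x^2/5
Assemble drift = f_t + (1/2) f_xx = 3*t^2*x^2*(2*t + x^2)/5 and diffusion = f_x = 4*t^3*x^3/5. Substituting x = B_t:
  d(B_t^4*t^3/5) = (3*B_t^2*t^2*(B_t^2 + 2*t)/5) dt + (4*B_t^3*t^3/5) dB_t.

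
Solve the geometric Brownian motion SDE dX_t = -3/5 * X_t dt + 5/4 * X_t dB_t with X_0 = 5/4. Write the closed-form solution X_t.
X_t = 5/4 * exp((-221/160) * t + (5/4) * B_t)

For GBM dX = mu X dt + sigma X dB with X_0 = x_0, apply Itô to Y = log X: dY = (mu - sigma^2/2) dt + sigma dB, so Y_t = log(x_0) + (mu - sigma^2/2) t + sigma B_t and hence X_t = x_0 * exp((mu - sigma^2/2) t + sigma B_t).
With mu = -3/5, sigma = 5/4, x_0 = 5/4, this gives:
  X_t = 5/4 * exp((-221/160) * t + (5/4) * B_t).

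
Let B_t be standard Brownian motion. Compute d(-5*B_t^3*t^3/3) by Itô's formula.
d(-5*B_t^3*t^3/3) = (5*B_t*t^2*(-B_t^2 - t)) dt + (-5*B_t^2*t^3) dB_t

Itô's formula for f(t, x): d f(t, B_t) = (f_t + (1/2) f_xx) dt + f_x dB_t. Compute partials of f(t, x) = -5*t^3*x^3/3:
  f_t(t,x)  = -5*t^2*x^3
  f_x(t,x)  = -5*t^3*x^2
  f_xx(t,x) = -10*t^3*x
Assemble drift = f_t + (1/2) f_xx = 5*t^2*x*(-t - x^2) and diffusion = f_x = -5*t^3*x^2. Substituting x = B_t:
  d(-5*B_t^3*t^3/3) = (5*B_t*t^2*(-B_t^2 - t)) dt + (-5*B_t^2*t^3) dB_t.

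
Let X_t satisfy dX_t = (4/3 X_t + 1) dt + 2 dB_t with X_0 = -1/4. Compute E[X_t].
E[X_t] = exp(4*t/3)/2 - 3/4

Taking expectations and using E[dB_t] = 0, the mean m(t) = E[X_t] satisfies the ODE m'(t) = a m(t) + b with m(0) = x_0. With a = 4/3, b = 1, x_0 = -1/4, the solution is
  m(t) = x_0 * exp(a t) + (b/a) * (exp(a t) - 1)
       = (-1/4) * exp((4/3) t) + (1/(4/3)) * (exp((4/3) t) - 1)
       = exp(4*t/3)/2 - 3/4.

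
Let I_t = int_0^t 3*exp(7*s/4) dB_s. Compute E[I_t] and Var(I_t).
E[I_t] = 0; Var(I_t) = 18*exp(7*t/2)/7 - 18/7

The Itô integral of a deterministic integrand f(s) has mean 0 because each increment f(s) * (B_{s+ds} - B_s) has mean 0. By the Itô isometry:
  Var( int_0^t f(s) dB_s ) = E[ (int_0^t f(s) dB_s)^2 ] = int_0^t f(s)^2 ds.
Here f(s) = 3*exp(7*s/4), so f(s)^2 = 9*exp(7*s/2). Integrate:
  int_0^t (9*exp(7*s/2)) ds = 18*exp(7*t/2)/7 - 18/7.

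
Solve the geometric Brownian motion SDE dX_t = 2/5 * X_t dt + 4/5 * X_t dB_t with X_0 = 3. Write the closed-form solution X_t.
X_t = 3 * exp((2/25) * t + (4/5) * B_t)

For GBM dX = mu X dt + sigma X dB with X_0 = x_0, apply Itô to Y = log X: dY = (mu - sigma^2/2) dt + sigma dB, so Y_t = log(x_0) + (mu - sigma^2/2) t + sigma B_t and hence X_t = x_0 * exp((mu - sigma^2/2) t + sigma B_t).
With mu = 2/5, sigma = 4/5, x_0 = 3, this gives:
  X_t = 3 * exp((2/25) * t + (4/5) * B_t).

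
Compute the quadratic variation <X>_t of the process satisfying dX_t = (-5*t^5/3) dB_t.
<X>_t = 25*t^11/99

For an Itô process dX_t = a(t) dt + b(t) dB_t, the quadratic variation is <X>_t = int_0^t b(s)^2 ds (the drift term does not contribute). Here b(s) = -5*s^5/3, so
  b(s)^2 = 25*s^10/9.
Integrating from 0 to t:
  <X>_t = int_0^t (25*s^10/9) ds = 25*t^11/99.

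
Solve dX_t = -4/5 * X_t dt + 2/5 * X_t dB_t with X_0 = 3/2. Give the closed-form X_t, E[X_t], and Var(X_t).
X_t = 3/2 * exp((-22/25) t + (2/5) B_t); E[X_t] = 3*exp(-4*t/5)/2; Var(X_t) = (9*exp(4*t/25) - 9)*exp(-8*t/5)/4

For GBM dX = mu X dt + sigma X dB with X_0 = x_0, apply Itô to Y = log X: dY = (mu - sigma^2/2) dt + sigma dB, so Y_t = log(x_0) + (mu - sigma^2/2) t + sigma B_t and hence X_t = x_0 * exp((mu - sigma^2/2) t + sigma B_t).
With mu = -4/5, sigma = 2/5, x_0 = 3/2, this gives:
  X_t = 3/2 * exp((-22/25) * t + (2/5) * B_t).
Since sigma*B_t ~ Normal(0, sigma^2 t), E[exp(sigma*B_t)] = exp(sigma^2 t / 2); so E[X_t] = x_0 * exp((mu - sigma^2/2) t) * exp(sigma^2 t / 2) = x_0 * exp(mu t) = 3*exp(-4*t/5)/2.
Var(X_t) = E[X_t^2] - (E[X_t])^2 = x_0^2 * exp(2 mu t) * (exp(sigma^2 t) - 1) = (9*exp(4*t/25) - 9)*exp(-8*t/5)/4.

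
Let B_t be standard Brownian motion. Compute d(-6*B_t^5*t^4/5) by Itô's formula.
d(-6*B_t^5*t^4/5) = (B_t^3*t^3*(-24*B_t^2/5 - 12*t)) dt + (-6*B_t^4*t^4) dB_t

Itô's formula for f(t, x): d f(t, B_t) = (f_t + (1/2) f_xx) dt + f_x dB_t. Compute partials of f(t, x) = -6*t^4*x^5/5:
  f_t(t,x)  = -24*t^3*x^5/5
  f_x(t,x)  = -6*t^4*x^4
  f_xx(t,x) = -24*t^4*x^3
Assemble drift = f_t + (1/2) f_xx = t^3*x^3*(-12*t - 24*x^2/5) and diffusion = f_x = -6*t^4*x^4. Substituting x = B_t:
  d(-6*B_t^5*t^4/5) = (B_t^3*t^3*(-24*B_t^2/5 - 12*t)) dt + (-6*B_t^4*t^4) dB_t.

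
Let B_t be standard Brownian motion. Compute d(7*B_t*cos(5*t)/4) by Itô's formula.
d(7*B_t*cos(5*t)/4) = (-35*B_t*sin(5*t)/4) dt + (7*cos(5*t)/4) dB_t

Itô's formula for f(t, x): d f(t, B_t) = (f_t + (1/2) f_xx) dt + f_x dB_t. Compute partials of f(t, x) = 7*x*cos(5*t)/4:
  f_t(t,x)  = -35*x*sin(5*t)/4
  f_x(t,x)  = 7*cos(5*t)/4
  f_xx(t,x) = 0
Assemble drift = f_t + (1/2) f_xx = -35*x*sin(5*t)/4 and diffusion = f_x = 7*cos(5*t)/4. Substituting x = B_t:
  d(7*B_t*cos(5*t)/4) = (-35*B_t*sin(5*t)/4) dt + (7*cos(5*t)/4) dB_t.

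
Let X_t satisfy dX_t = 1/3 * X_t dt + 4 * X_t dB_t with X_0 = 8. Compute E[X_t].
E[X_t] = 8*exp(t/3)

For GBM dX = mu X dt + sigma X dB with X_0 = x_0, apply Itô to Y = log X: dY = (mu - sigma^2/2) dt + sigma dB, so Y_t = log(x_0) + (mu - sigma^2/2) t + sigma B_t and hence X_t = x_0 * exp((mu - sigma^2/2) t + sigma B_t).
With mu = 1/3, sigma = 4, x_0 = 8, this gives:
  X_t = 8 * exp((-23/3) * t + (4) * B_t).
Since sigma*B_t ~ Normal(0, sigma^2 t), E[exp(sigma*B_t)] = exp(sigma^2 t / 2); so E[X_t] = x_0 * exp((mu - sigma^2/2) t) * exp(sigma^2 t / 2) = x_0 * exp(mu t) = 8*exp(t/3).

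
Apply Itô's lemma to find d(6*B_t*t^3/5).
d(6*B_t*t^3/5) = (18*B_t*t^2/5) dt + (6*t^3/5) dB_t

Itô's formula for f(t, x): d f(t, B_t) = (f_t + (1/2) f_xx) dt + f_x dB_t. Compute partials of f(t, x) = 6*t^3*x/5:
  f_t(t,x)  = 18*t^2*x/5
  f_x(t,x)  = 6*t^3/5
  f_xx(t,x) = 0
Assemble drift = f_t + (1/2) f_xx = 18*t^2*x/5 and diffusion = f_x = 6*t^3/5. Substituting x = B_t:
  d(6*B_t*t^3/5) = (18*B_t*t^2/5) dt + (6*t^3/5) dB_t.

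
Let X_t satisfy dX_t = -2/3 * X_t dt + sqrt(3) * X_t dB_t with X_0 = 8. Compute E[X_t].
E[X_t] = 8*exp(-2*t/3)

For GBM dX = mu X dt + sigma X dB with X_0 = x_0, apply Itô to Y = log X: dY = (mu - sigma^2/2) dt + sigma dB, so Y_t = log(x_0) + (mu - sigma^2/2) t + sigma B_t and hence X_t = x_0 * exp((mu - sigma^2/2) t + sigma B_t).
With mu = -2/3, sigma = sqrt(3), x_0 = 8, this gives:
  X_t = 8 * exp((-13/6) * t + (sqrt(3)) * B_t).
Since sigma*B_t ~ Normal(0, sigma^2 t), E[exp(sigma*B_t)] = exp(sigma^2 t / 2); so E[X_t] = x_0 * exp((mu - sigma^2/2) t) * exp(sigma^2 t / 2) = x_0 * exp(mu t) = 8*exp(-2*t/3).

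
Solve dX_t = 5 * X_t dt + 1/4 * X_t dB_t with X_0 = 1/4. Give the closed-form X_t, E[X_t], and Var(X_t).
X_t = 1/4 * exp((159/32) t + (1/4) B_t); E[X_t] = exp(5*t)/4; Var(X_t) = (exp(t/16) - 1)*exp(10*t)/16

For GBM dX = mu X dt + sigma X dB with X_0 = x_0, apply Itô to Y = log X: dY = (mu - sigma^2/2) dt + sigma dB, so Y_t = log(x_0) + (mu - sigma^2/2) t + sigma B_t and hence X_t = x_0 * exp((mu - sigma^2/2) t + sigma B_t).
With mu = 5, sigma = 1/4, x_0 = 1/4, this gives:
  X_t = 1/4 * exp((159/32) * t + (1/4) * B_t).
Since sigma*B_t ~ Normal(0, sigma^2 t), E[exp(sigma*B_t)] = exp(sigma^2 t / 2); so E[X_t] = x_0 * exp((mu - sigma^2/2) t) * exp(sigma^2 t / 2) = x_0 * exp(mu t) = exp(5*t)/4.
Var(X_t) = E[X_t^2] - (E[X_t])^2 = x_0^2 * exp(2 mu t) * (exp(sigma^2 t) - 1) = (exp(t/16) - 1)*exp(10*t)/16.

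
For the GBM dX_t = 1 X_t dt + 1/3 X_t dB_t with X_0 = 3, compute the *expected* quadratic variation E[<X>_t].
E[<X>_t] = 9*exp(19*t/9)/19 - 9/19

<X>_t = int_0^t ((1/3) * X_s)^2 ds. Taking expectation inside the integral: E[<X>_t] = (1/3)^2 * int_0^t E[X_s^2] ds. For GBM, E[X_s^2] = x_0^2 * exp((2 mu + sigma^2) s). Integrating:
  E[<X>_t] = (1/3)^2 * 3^2 * (exp((2*1 + (1/3)^2) t) - 1) / (2*1 + (1/3)^2)
           = (1/3)^2 * 3^2 * (exp((19/9) t) - 1) / (19/9) = 9*exp(19*t/9)/19 - 9/19.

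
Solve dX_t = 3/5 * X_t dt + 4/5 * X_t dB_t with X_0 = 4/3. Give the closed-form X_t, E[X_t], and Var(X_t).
X_t = 4/3 * exp((7/25) t + (4/5) B_t); E[X_t] = 4*exp(3*t/5)/3; Var(X_t) = 16*(exp(16*t/25) - 1)*exp(6*t/5)/9

For GBM dX = mu X dt + sigma X dB with X_0 = x_0, apply Itô to Y = log X: dY = (mu - sigma^2/2) dt + sigma dB, so Y_t = log(x_0) + (mu - sigma^2/2) t + sigma B_t and hence X_t = x_0 * exp((mu - sigma^2/2) t + sigma B_t).
With mu = 3/5, sigma = 4/5, x_0 = 4/3, this gives:
  X_t = 4/3 * exp((7/25) * t + (4/5) * B_t).
Since sigma*B_t ~ Normal(0, sigma^2 t), E[exp(sigma*B_t)] = exp(sigma^2 t / 2); so E[X_t] = x_0 * exp((mu - sigma^2/2) t) * exp(sigma^2 t / 2) = x_0 * exp(mu t) = 4*exp(3*t/5)/3.
Var(X_t) = E[X_t^2] - (E[X_t])^2 = x_0^2 * exp(2 mu t) * (exp(sigma^2 t) - 1) = 16*(exp(16*t/25) - 1)*exp(6*t/5)/9.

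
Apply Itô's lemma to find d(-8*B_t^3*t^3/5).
d(-8*B_t^3*t^3/5) = (24*B_t*t^2*(-B_t^2 - t)/5) dt + (-24*B_t^2*t^3/5) dB_t

Itô's formula for f(t, x): d f(t, B_t) = (f_t + (1/2) f_xx) dt + f_x dB_t. Compute partials of f(t, x) = -8*t^3*x^3/5:
  f_t(t,x)  = -24*t^2*x^3/5
  f_x(t,x)  = -24*t^3*x^2/5
  f_xx(t,x) = -48*t^3*x/5
Assemble drift = f_t + (1/2) f_xx = 24*t^2*x*(-t - x^2)/5 and diffusion = f_x = -24*t^3*x^2/5. Substituting x = B_t:
  d(-8*B_t^3*t^3/5) = (24*B_t*t^2*(-B_t^2 - t)/5) dt + (-24*B_t^2*t^3/5) dB_t.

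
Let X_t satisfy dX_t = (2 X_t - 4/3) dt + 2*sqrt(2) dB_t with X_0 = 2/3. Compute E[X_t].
E[X_t] = 2/3

Taking expectations and using E[dB_t] = 0, the mean m(t) = E[X_t] satisfies the ODE m'(t) = a m(t) + b with m(0) = x_0. With a = 2, b = -4/3, x_0 = 2/3, the solution is
  m(t) = x_0 * exp(a t) + (b/a) * (exp(a t) - 1)
       = (2/3) * exp(2 t) + ((-4/3)/2) * (exp(2 t) - 1)
       = 2/3.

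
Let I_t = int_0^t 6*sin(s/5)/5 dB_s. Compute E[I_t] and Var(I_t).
E[I_t] = 0; Var(I_t) = 18*t/25 - 9*sin(2*t/5)/5

The Itô integral of a deterministic integrand f(s) has mean 0 because each increment f(s) * (B_{s+ds} - B_s) has mean 0. By the Itô isometry:
  Var( int_0^t f(s) dB_s ) = E[ (int_0^t f(s) dB_s)^2 ] = int_0^t f(s)^2 ds.
Here f(s) = 6*sin(s/5)/5, so f(s)^2 = 36*sin(s/5)^2/25. Integrate:
  int_0^t (36*sin(s/5)^2/25) ds = 18*t/25 - 9*sin(2*t/5)/5.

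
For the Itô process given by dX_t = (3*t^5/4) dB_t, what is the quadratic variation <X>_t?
<X>_t = 9*t^11/176

For an Itô process dX_t = a(t) dt + b(t) dB_t, the quadratic variation is <X>_t = int_0^t b(s)^2 ds (the drift term does not contribute). Here b(s) = 3*s^5/4, so
  b(s)^2 = 9*s^10/16.
Integrating from 0 to t:
  <X>_t = int_0^t (9*s^10/16) ds = 9*t^11/176.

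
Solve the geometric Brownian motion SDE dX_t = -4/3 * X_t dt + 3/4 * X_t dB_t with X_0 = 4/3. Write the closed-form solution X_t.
X_t = 4/3 * exp((-155/96) * t + (3/4) * B_t)

For GBM dX = mu X dt + sigma X dB with X_0 = x_0, apply Itô to Y = log X: dY = (mu - sigma^2/2) dt + sigma dB, so Y_t = log(x_0) + (mu - sigma^2/2) t + sigma B_t and hence X_t = x_0 * exp((mu - sigma^2/2) t + sigma B_t).
With mu = -4/3, sigma = 3/4, x_0 = 4/3, this gives:
  X_t = 4/3 * exp((-155/96) * t + (3/4) * B_t).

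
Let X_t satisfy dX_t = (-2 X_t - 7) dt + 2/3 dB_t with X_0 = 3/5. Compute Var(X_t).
Var(X_t) = 1/9 - exp(-4*t)/9

The variance V(t) = Var(X_t) satisfies V'(t) = 2 a V(t) + c^2 with V(0) = 0 (drift coefficient is linear in X, diffusion is constant). With a = -2, c = 2/3, the solution is
  V(t) = (c^2 / (2 a)) * (exp(2 a t) - 1)
       = ((2/3)^2 / (2*(-2))) * (exp((-4) t) - 1)
       = 1/9 - exp(-4*t)/9.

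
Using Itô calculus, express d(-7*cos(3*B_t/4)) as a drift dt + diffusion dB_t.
d(-7*cos(3*B_t/4)) = (63*cos(3*B_t/4)/32) dt + (21*sin(3*B_t/4)/4) dB_t

Itô's formula for f(B_t) gives d f(B_t) = f'(B_t) dB_t + (1/2) f''(B_t) dt. Compute derivatives of f(x) = -7*cos(3*x/4):
  f'(x)  = 21*sin(3*x/4)/4
  f''(x) = 63*cos(3*x/4)/16
Substitute x = B_t and multiply the f'' term by 1/2:
  drift     = (1/2) * (63*cos(3*x/4)/16) evaluated at B_t = 63*cos(3*B_t/4)/32
  diffusion = (21*sin(3*x/4)/4) evaluated at B_t = 21*sin(3*B_t/4)/4
Therefore d(-7*cos(3*B_t/4)) = (63*cos(3*B_t/4)/32) dt + (21*sin(3*B_t/4)/4) dB_t.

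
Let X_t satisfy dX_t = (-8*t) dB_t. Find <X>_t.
<X>_t = 64*t^3/3

For an Itô process dX_t = a(t) dt + b(t) dB_t, the quadratic variation is <X>_t = int_0^t b(s)^2 ds (the drift term does not contribute). Here b(s) = -8*s, so
  b(s)^2 = 64*s^2.
Integrating from 0 to t:
  <X>_t = int_0^t (64*s^2) ds = 64*t^3/3.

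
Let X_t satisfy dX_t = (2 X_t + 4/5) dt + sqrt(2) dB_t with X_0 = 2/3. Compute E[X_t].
E[X_t] = 16*exp(2*t)/15 - 2/5

Taking expectations and using E[dB_t] = 0, the mean m(t) = E[X_t] satisfies the ODE m'(t) = a m(t) + b with m(0) = x_0. With a = 2, b = 4/5, x_0 = 2/3, the solution is
  m(t) = x_0 * exp(a t) + (b/a) * (exp(a t) - 1)
       = (2/3) * exp(2 t) + ((4/5)/2) * (exp(2 t) - 1)
       = 16*exp(2*t)/15 - 2/5.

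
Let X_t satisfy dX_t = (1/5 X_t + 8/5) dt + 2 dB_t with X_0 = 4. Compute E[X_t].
E[X_t] = 12*exp(t/5) - 8

Taking expectations and using E[dB_t] = 0, the mean m(t) = E[X_t] satisfies the ODE m'(t) = a m(t) + b with m(0) = x_0. With a = 1/5, b = 8/5, x_0 = 4, the solution is
  m(t) = x_0 * exp(a t) + (b/a) * (exp(a t) - 1)
       = 4 * exp((1/5) t) + ((8/5)/(1/5)) * (exp((1/5) t) - 1)
       = 12*exp(t/5) - 8.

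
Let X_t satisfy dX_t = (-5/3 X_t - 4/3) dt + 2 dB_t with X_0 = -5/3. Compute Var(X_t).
Var(X_t) = 6/5 - 6*exp(-10*t/3)/5

The variance V(t) = Var(X_t) satisfies V'(t) = 2 a V(t) + c^2 with V(0) = 0 (drift coefficient is linear in X, diffusion is constant). With a = -5/3, c = 2, the solution is
  V(t) = (c^2 / (2 a)) * (exp(2 a t) - 1)
       = (2^2 / (2*(-5/3))) * (exp((-10/3) t) - 1)
       = 6/5 - 6*exp(-10*t/3)/5.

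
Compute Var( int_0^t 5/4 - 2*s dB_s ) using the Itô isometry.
Var = t*(64*t^2 - 120*t + 75)/48

The Itô integral of a deterministic integrand f(s) has mean 0 because each increment f(s) * (B_{s+ds} - B_s) has mean 0. By the Itô isometry:
  Var( int_0^t f(s) dB_s ) = E[ (int_0^t f(s) dB_s)^2 ] = int_0^t f(s)^2 ds.
Here f(s) = 5/4 - 2*s, so f(s)^2 = (8*s - 5)^2/16. Integrate:
  int_0^t ((8*s - 5)^2/16) ds = t*(64*t^2 - 120*t + 75)/48.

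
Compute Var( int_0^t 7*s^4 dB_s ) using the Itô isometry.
Var = 49*t^9/9

The Itô integral of a deterministic integrand f(s) has mean 0 because each increment f(s) * (B_{s+ds} - B_s) has mean 0. By the Itô isometry:
  Var( int_0^t f(s) dB_s ) = E[ (int_0^t f(s) dB_s)^2 ] = int_0^t f(s)^2 ds.
Here f(s) = 7*s^4, so f(s)^2 = 49*s^8. Integrate:
  int_0^t (49*s^8) ds = 49*t^9/9.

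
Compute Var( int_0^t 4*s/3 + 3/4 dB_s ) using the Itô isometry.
Var = t*(256*t^2 + 432*t + 243)/432

The Itô integral of a deterministic integrand f(s) has mean 0 because each increment f(s) * (B_{s+ds} - B_s) has mean 0. By the Itô isometry:
  Var( int_0^t f(s) dB_s ) = E[ (int_0^t f(s) dB_s)^2 ] = int_0^t f(s)^2 ds.
Here f(s) = 4*s/3 + 3/4, so f(s)^2 = (16*s + 9)^2/144. Integrate:
  int_0^t ((16*s + 9)^2/144) ds = t*(256*t^2 + 432*t + 243)/432.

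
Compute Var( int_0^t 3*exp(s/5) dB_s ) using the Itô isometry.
Var = 45*exp(2*t/5)/2 - 45/2

The Itô integral of a deterministic integrand f(s) has mean 0 because each increment f(s) * (B_{s+ds} - B_s) has mean 0. By the Itô isometry:
  Var( int_0^t f(s) dB_s ) = E[ (int_0^t f(s) dB_s)^2 ] = int_0^t f(s)^2 ds.
Here f(s) = 3*exp(s/5), so f(s)^2 = 9*exp(2*s/5). Integrate:
  int_0^t (9*exp(2*s/5)) ds = 45*exp(2*t/5)/2 - 45/2.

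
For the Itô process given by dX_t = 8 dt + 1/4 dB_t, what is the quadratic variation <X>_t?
<X>_t = t/16

For an Itô process dX_t = a(t) dt + b(t) dB_t, the quadratic variation is <X>_t = int_0^t b(s)^2 ds (the drift term does not contribute). Here b(s) = 1/4, so
  b(s)^2 = 1/16.
Integrating from 0 to t:
  <X>_t = int_0^t (1/16) ds = t/16.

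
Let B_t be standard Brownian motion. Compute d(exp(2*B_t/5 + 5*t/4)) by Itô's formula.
d(exp(2*B_t/5 + 5*t/4)) = (133*exp(2*B_t/5 + 5*t/4)/100) dt + (2*exp(2*B_t/5 + 5*t/4)/5) dB_t

Itô's formula for f(t, x): d f(t, B_t) = (f_t + (1/2) f_xx) dt + f_x dB_t. Compute partials of f(t, x) = exp(5*t/4 + 2*x/5):
  f_t(t,x)  = 5*exp(5*t/4 + 2*x/5)/4
  f_x(t,x)  = 2*exp(5*t/4 + 2*x/5)/5
  f_xx(t,x) = 4*exp(5*t/4 + 2*x/5)/25
Assemble drift = f_t + (1/2) f_xx = 133*exp(5*t/4 + 2*x/5)/100 and diffusion = f_x = 2*exp(5*t/4 + 2*x/5)/5. Substituting x = B_t:
  d(exp(2*B_t/5 + 5*t/4)) = (133*exp(2*B_t/5 + 5*t/4)/100) dt + (2*exp(2*B_t/5 + 5*t/4)/5) dB_t.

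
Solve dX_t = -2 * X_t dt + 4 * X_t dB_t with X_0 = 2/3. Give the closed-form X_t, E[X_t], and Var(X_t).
X_t = 2/3 * exp((-10) t + (4) B_t); E[X_t] = 2*exp(-2*t)/3; Var(X_t) = (4*exp(16*t) - 4)*exp(-4*t)/9

For GBM dX = mu X dt + sigma X dB with X_0 = x_0, apply Itô to Y = log X: dY = (mu - sigma^2/2) dt + sigma dB, so Y_t = log(x_0) + (mu - sigma^2/2) t + sigma B_t and hence X_t = x_0 * exp((mu - sigma^2/2) t + sigma B_t).
With mu = -2, sigma = 4, x_0 = 2/3, this gives:
  X_t = 2/3 * exp((-10) * t + (4) * B_t).
Since sigma*B_t ~ Normal(0, sigma^2 t), E[exp(sigma*B_t)] = exp(sigma^2 t / 2); so E[X_t] = x_0 * exp((mu - sigma^2/2) t) * exp(sigma^2 t / 2) = x_0 * exp(mu t) = 2*exp(-2*t)/3.
Var(X_t) = E[X_t^2] - (E[X_t])^2 = x_0^2 * exp(2 mu t) * (exp(sigma^2 t) - 1) = (4*exp(16*t) - 4)*exp(-4*t)/9.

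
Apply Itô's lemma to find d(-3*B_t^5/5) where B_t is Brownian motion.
d(-3*B_t^5/5) = (-6*B_t^3) dt + (-3*B_t^4) dB_t

Itô's formula for f(B_t) gives d f(B_t) = f'(B_t) dB_t + (1/2) f''(B_t) dt. Compute derivatives of f(x) = -3*x^5/5:
  f'(x)  = -3*x^4
  f''(x) = -12*x^3
Substitute x = B_t and multiply the f'' term by 1/2:
  drift     = (1/2) * (-12*x^3) evaluated at B_t = -6*B_t^3
  diffusion = (-3*x^4) evaluated at B_t = -3*B_t^4
Therefore d(-3*B_t^5/5) = (-6*B_t^3) dt + (-3*B_t^4) dB_t.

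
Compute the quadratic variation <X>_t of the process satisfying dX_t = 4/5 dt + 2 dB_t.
<X>_t = 4*t

For an Itô process dX_t = a(t) dt + b(t) dB_t, the quadratic variation is <X>_t = int_0^t b(s)^2 ds (the drift term does not contribute). Here b(s) = 2, so
  b(s)^2 = 4.
Integrating from 0 to t:
  <X>_t = int_0^t (4) ds = 4*t.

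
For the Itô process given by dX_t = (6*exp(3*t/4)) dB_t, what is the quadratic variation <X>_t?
<X>_t = 24*exp(3*t/2) - 24

For an Itô process dX_t = a(t) dt + b(t) dB_t, the quadratic variation is <X>_t = int_0^t b(s)^2 ds (the drift term does not contribute). Here b(s) = 6*exp(3*s/4), so
  b(s)^2 = 36*exp(3*s/2).
Integrating from 0 to t:
  <X>_t = int_0^t (36*exp(3*s/2)) ds = 24*exp(3*t/2) - 24.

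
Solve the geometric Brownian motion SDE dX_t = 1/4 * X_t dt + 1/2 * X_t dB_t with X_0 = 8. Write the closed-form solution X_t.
X_t = 8 * exp((1/8) * t + (1/2) * B_t)

For GBM dX = mu X dt + sigma X dB with X_0 = x_0, apply Itô to Y = log X: dY = (mu - sigma^2/2) dt + sigma dB, so Y_t = log(x_0) + (mu - sigma^2/2) t + sigma B_t and hence X_t = x_0 * exp((mu - sigma^2/2) t + sigma B_t).
With mu = 1/4, sigma = 1/2, x_0 = 8, this gives:
  X_t = 8 * exp((1/8) * t + (1/2) * B_t).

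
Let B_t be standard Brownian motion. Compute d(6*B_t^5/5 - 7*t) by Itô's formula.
d(6*B_t^5/5 - 7*t) = (12*B_t^3 - 7) dt + (6*B_t^4) dB_t

Itô's formula for f(t, x): d f(t, B_t) = (f_t + (1/2) f_xx) dt + f_x dB_t. Compute partials of f(t, x) = -7*t + 6*x^5/5:
  f_t(t,x)  = -7
  f_x(t,x)  = 6*x^4
  f_xx(t,x) = 24*x^3
Assemble drift = f_t + (1/2) f_xx = 12*x^3 - 7 and diffusion = f_x = 6*x^4. Substituting x = B_t:
  d(6*B_t^5/5 - 7*t) = (12*B_t^3 - 7) dt + (6*B_t^4) dB_t.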